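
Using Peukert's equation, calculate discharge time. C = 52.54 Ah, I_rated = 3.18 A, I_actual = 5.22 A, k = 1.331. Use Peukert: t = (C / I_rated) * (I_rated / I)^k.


t_rated = C / I_rated = 52.54 / 3.18 = 16.522 hr
(I_rated/I)^k = (0.6092)^1.331 = 0.51703
t = t_rated * (I_rated/I)^k = 16.522 * 0.51703 = 8.542 hr

8.542 hr


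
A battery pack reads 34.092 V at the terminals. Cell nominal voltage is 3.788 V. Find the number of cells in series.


Rearranging: n = V_pack / V_cell = 34.092 / 3.788 = 9 cells

9


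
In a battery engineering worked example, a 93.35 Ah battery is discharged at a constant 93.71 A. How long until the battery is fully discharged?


t = capacity / current = 93.35 / 93.71 = 0.9962 hr

0.9962 hr


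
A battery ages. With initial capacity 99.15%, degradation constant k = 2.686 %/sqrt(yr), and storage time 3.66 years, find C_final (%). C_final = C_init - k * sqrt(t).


Step 1: sqrt(3.66 yr) = 1.9131
Step 2: drop = 2.686 * 1.9131 = 5.1386
Step 3: C_final = 99.15 - 5.1386 = 94.01%

94.01%


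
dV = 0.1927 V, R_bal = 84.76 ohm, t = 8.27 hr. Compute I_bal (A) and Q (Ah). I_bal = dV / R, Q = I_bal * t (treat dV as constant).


First, Ohm's law: I_bal = 0.1927 V / 84.76 ohm = 0.0022735 A
Then Q = I * t = 0.0022735 A * 8.27 hr = 0.01880 Ah

I=0.0022735 A, Q=0.01880 Ah


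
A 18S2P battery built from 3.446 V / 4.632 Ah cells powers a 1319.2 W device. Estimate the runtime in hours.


Step 1: E_pack = Ns * V_cell * Np * C_cell = 18 * 3.446 * 2 * 4.632 = 574.63 Wh
Step 2: t = E_pack / P = 574.63 / 1319.2 = 0.4356 hr

0.4356 hr


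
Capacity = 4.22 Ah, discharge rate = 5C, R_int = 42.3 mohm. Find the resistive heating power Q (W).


Convert: R = 42.3 mohm = 0.0423 ohm
Step 1: I = C_rate * capacity = 5 * 4.22 = 21.1 A
Step 2: Q = I^2 * R = 21.1^2 * 0.0423 = 445.21 * 0.0423 = 18.83 W

18.83 W


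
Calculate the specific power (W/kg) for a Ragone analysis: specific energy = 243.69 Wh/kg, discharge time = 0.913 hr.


P_specific = E / t = 243.69 / 0.913 = 266.9 W/kg

266.9 W/kg


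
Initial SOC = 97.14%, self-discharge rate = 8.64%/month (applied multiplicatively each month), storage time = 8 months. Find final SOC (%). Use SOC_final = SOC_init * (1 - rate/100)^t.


Monthly retention factor = 1 - 8.64/100 = 0.9136
Over 8 months: factor^8 = 0.48534
SOC_final = 97.14 * 0.48534 = 47.15%

47.15%


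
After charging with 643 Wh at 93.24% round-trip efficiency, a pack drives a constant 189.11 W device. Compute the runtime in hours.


Step 1: E_discharge = eta/100 * E_charge = 93.24/100 * 643 = 599.53 Wh
Step 2: t = E_discharge / P = 599.53 / 189.11 = 3.170 hr

3.170 hr


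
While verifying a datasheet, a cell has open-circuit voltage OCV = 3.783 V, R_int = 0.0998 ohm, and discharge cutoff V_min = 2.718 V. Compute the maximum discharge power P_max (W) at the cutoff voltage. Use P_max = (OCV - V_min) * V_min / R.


dV = OCV - V_min = 1.065 V (so I_max = dV / R)
P_max = dV * V_min / R = 1.065 * 2.718 / 0.0998 = 29.00 W

29.00 W


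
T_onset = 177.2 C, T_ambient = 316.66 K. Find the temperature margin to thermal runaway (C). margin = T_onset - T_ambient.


Convert: T_ambient = 316.66 K = 43.51 C
margin = 177.2 - 43.51 = 133.69 C

133.69 C


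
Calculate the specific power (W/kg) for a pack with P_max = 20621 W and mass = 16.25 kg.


SP = P / m = 20621 / 16.25 = 1269 W/kg

1269 W/kg


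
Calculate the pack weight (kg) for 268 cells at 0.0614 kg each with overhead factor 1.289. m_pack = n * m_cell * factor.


m_pack = n * m_cell * overhead = 268 * 0.0614 * 1.289 = 21.21 kg

21.21 kg


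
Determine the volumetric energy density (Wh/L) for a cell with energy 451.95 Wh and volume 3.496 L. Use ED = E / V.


ED = E / V = 451.95 / 3.496 = 129.3 Wh/L

129.3 Wh/L


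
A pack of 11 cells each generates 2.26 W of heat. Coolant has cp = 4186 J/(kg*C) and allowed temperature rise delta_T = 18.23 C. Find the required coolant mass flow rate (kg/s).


Q_total = 11 * 2.26 = 24.86 W
m_dot = Q_total / (cp * dT) = 24.86 / (4186 * 18.23) = 3.258e-04 kg/s

3.258e-04 kg/s


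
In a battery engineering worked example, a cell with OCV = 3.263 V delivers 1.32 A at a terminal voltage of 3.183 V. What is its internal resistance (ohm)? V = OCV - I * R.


R = (OCV - V) / I = (3.263 - 3.183) / 1.32 = 0.06061 ohm

0.06061 ohm


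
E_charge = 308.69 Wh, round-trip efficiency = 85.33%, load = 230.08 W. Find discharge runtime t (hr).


Step 1: E_discharge = eta/100 * E_charge = 85.33/100 * 308.69 = 263.41 Wh
Step 2: t = E_discharge / P = 263.41 / 230.08 = 1.145 hr

1.145 hr


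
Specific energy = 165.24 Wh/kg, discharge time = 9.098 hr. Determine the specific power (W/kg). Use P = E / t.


P_specific = E / t = 165.24 / 9.098 = 18.16 W/kg

18.16 W/kg


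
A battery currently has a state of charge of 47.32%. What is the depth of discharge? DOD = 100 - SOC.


DOD = 100 - SOC = 100 - 47.32 = 52.68%

52.68%


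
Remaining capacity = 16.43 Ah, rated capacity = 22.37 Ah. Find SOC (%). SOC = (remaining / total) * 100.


SOC = (remaining / total) * 100 = (16.43 / 22.37) * 100 = 73.45%

73.45%


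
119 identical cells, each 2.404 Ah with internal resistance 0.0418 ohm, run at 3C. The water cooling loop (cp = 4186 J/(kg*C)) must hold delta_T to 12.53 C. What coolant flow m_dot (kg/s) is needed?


Step 1: I = 3 * 2.404 = 7.212 A
Step 2: Q_cell = I^2 * R = 7.212^2 * 0.0418 = 2.1741 W
Step 3: Q_total = 119 * 2.1741 = 258.72 W
Step 4: m_dot = Q_total / (cp * dT) = 258.72 / (4186 * 12.53) = 0.004933 kg/s

0.004933 kg/s


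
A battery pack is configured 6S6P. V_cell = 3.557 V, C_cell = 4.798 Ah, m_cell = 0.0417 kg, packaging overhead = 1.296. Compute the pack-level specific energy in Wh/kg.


Step 1: V_pack = 6 * 3.557 = 21.342 V
Step 2: C_pack = 6 * 4.798 = 28.788 Ah
Step 3: E_pack = V_pack * C_pack = 21.342 * 28.788 = 614.39 Wh
Step 4: m_pack = 6 * 6 * 0.0417 * 1.296 = 1.9456 kg
Step 5: ED = E_pack / m_pack = 614.39 / 1.9456 = 315.8 Wh/kg

315.8 Wh/kg


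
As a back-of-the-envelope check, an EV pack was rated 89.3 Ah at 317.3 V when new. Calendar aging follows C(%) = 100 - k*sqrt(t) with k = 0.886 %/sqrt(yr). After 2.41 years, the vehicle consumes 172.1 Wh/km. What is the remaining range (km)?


Step 1: capacity retention = 100 - 0.886 * sqrt(2.41) = 100 - 0.886 * 1.5524 = 98.625%
Step 2: C_now = 89.3 * 98.625/100 = 88.072 Ah
Step 3: E_pack = V * C_now = 317.3 * 88.072 = 27945 Wh
Step 4: range = E_pack / consumption = 27945 / 172.1 = 162.4 km

162.4 km


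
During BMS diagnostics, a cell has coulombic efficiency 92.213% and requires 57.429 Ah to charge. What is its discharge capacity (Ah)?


Q_dis = eta/100 * Q_chg = 92.213/100 * 57.429 = 52.96 Ah

52.96 Ah


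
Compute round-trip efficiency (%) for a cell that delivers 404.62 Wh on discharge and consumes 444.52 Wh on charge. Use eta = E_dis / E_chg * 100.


Round-trip efficiency = 404.62/444.52 * 100% = 91.02%

91.02%


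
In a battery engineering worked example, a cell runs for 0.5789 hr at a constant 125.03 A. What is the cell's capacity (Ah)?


C = I * t = 125.03 * 0.5789 = 72.38 Ah

72.38 Ah


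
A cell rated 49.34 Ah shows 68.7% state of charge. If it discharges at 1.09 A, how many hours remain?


Step 1: remaining = SOC/100 * C_total = 68.7/100 * 49.34 = 33.897 Ah
Step 2: t = remaining / I = 33.897 / 1.09 = 31.10 hr

31.10 hr


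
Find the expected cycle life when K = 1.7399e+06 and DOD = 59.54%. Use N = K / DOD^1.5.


Step 1: DOD^1.5 = 59.54^1.5 = 459.42
Step 2: N = 1.7399e+06 / 459.42 = 3787 cycles

3787 cycles


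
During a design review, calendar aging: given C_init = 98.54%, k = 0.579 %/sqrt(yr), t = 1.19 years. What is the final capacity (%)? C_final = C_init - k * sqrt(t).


sqrt(t) = sqrt(1.19) = 1.0909
C_final = 98.54 - 0.579 * 1.0909 = 97.91%

97.91%


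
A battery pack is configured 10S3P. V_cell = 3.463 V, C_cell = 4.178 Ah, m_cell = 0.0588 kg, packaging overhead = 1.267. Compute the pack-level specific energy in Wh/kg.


Step 1: V_pack = 10 * 3.463 = 34.63 V
Step 2: C_pack = 3 * 4.178 = 12.534 Ah
Step 3: E_pack = V_pack * C_pack = 34.63 * 12.534 = 434.05 Wh
Step 4: m_pack = 10 * 3 * 0.0588 * 1.267 = 2.235 kg
Step 5: ED = E_pack / m_pack = 434.05 / 2.235 = 194.2 Wh/kg

194.2 Wh/kg


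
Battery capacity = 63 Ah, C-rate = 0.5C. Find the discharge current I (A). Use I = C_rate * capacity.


I = C_rate * capacity = 0.5 * 63 = 31.5 A

31.5 A


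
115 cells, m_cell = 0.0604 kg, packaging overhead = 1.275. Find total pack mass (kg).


Cell mass sum = 115 * 0.0604 = 6.946 kg
With overhead 1.275: m_pack = 6.946 * 1.275 = 8.856 kg

8.856 kg


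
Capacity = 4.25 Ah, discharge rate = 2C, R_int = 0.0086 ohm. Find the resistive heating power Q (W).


Step 1: I = C_rate * capacity = 2 * 4.25 = 8.5 A
Step 2: Q = I^2 * R = 8.5^2 * 0.0086 = 72.25 * 0.0086 = 0.6214 W

0.6214 W


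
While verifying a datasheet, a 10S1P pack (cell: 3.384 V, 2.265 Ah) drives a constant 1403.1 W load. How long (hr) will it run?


Step 1: E_pack = Ns * V_cell * Np * C_cell = 10 * 3.384 * 1 * 2.265 = 76.648 Wh
Step 2: t = E_pack / P = 76.648 / 1403.1 = 0.05463 hr

0.05463 hr


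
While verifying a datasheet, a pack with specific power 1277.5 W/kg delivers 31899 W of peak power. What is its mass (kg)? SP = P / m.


m = P / SP = 31899 / 1277.5 = 24.97 kg

24.97 kg


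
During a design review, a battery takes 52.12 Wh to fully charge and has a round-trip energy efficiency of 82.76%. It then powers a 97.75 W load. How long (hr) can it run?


Step 1: E_discharge = eta/100 * E_charge = 82.76/100 * 52.12 = 43.135 Wh
Step 2: t = E_discharge / P = 43.135 / 97.75 = 0.4413 hr

0.4413 hr


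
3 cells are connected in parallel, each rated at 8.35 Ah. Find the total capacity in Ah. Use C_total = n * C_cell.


Parallel capacities add: 3 * 8.35 Ah = 25.05 Ah

25.05 Ah


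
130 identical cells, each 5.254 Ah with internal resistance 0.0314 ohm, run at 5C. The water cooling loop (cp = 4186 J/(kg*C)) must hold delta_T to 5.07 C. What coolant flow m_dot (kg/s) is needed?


Step 1: I = 5 * 5.254 = 26.27 A
Step 2: Q_cell = I^2 * R = 26.27^2 * 0.0314 = 21.67 W
Step 3: Q_total = 130 * 21.67 = 2817.1 W
Step 4: m_dot = Q_total / (cp * dT) = 2817.1 / (4186 * 5.07) = 0.1327 kg/s

0.1327 kg/s


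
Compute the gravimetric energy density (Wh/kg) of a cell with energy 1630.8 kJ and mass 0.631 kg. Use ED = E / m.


Convert: E = 1630.8 kJ = 453 Wh
ED = E / m = 453 / 0.631 = 717.9 Wh/kg

717.9 Wh/kg


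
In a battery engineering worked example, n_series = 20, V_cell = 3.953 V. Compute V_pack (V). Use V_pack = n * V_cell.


V_pack = n * V_cell = 20 * 3.953 = 79.06 V

79.06 V


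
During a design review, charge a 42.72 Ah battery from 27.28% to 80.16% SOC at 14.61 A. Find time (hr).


Step 1: dSOC = 80.16% - 27.28% = 52.88%
Step 2: delta_Ah = 42.72 * 52.88 / 100 = 22.59 Ah
Step 3: t = 22.59 / 14.61 = 1.546 hr

1.546 hr


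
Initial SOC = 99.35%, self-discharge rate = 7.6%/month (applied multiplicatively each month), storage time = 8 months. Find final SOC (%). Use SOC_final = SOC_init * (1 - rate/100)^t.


decay = (1 - 7.6/100)^8 = 0.53134
SOC_final = 99.35 * 0.53134 = 52.79%

52.79%


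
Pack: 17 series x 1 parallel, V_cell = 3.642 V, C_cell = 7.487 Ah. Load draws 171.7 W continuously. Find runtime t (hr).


Step 1: E_pack = Ns * V_cell * Np * C_cell = 17 * 3.642 * 1 * 7.487 = 463.55 Wh
Step 2: t = E_pack / P = 463.55 / 171.7 = 2.700 hr

2.700 hr


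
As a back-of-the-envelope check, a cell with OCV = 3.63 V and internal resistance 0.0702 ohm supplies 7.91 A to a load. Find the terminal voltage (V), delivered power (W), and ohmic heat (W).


Step 1: V_terminal = OCV - I*R = 3.63 - 7.91 * 0.0702 = 3.0747 V
Step 2: P_out = V_terminal * I = 3.0747 * 7.91 = 24.32 W
Step 3: Q = I^2 * R = 7.91^2 * 0.0702 = 4.392 W

V=3.0747 V, P=24.32 W, Q=4.392 W


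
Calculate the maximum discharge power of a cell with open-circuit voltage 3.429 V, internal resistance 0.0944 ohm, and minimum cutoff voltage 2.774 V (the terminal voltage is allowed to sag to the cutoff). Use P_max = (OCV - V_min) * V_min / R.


dV = OCV - V_min = 0.655 V (so I_max = dV / R)
P_max = dV * V_min / R = 0.655 * 2.774 / 0.0944 = 19.25 W

19.25 W


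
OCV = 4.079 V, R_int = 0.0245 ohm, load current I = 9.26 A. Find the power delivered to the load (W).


Step 1: V_terminal = OCV - I*R = 4.079 - 9.26 * 0.0245 = 3.8521 V
Step 2: P_out = V_terminal * I = 3.8521 * 9.26 = 35.67 W

35.67 W


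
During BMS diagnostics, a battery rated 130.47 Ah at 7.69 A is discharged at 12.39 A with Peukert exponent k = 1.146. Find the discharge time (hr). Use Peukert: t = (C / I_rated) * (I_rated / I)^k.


t_rated = C / I_rated = 130.47 / 7.69 = 16.966 hr
(I_rated/I)^k = (0.62066)^1.146 = 0.57891
t = t_rated * (I_rated/I)^k = 16.966 * 0.57891 = 9.822 hr

9.822 hr


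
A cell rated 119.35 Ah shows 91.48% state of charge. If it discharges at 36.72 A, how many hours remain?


Step 1: remaining = SOC/100 * C_total = 91.48/100 * 119.35 = 109.18 Ah
Step 2: t = remaining / I = 109.18 / 36.72 = 2.973 hr

2.973 hr


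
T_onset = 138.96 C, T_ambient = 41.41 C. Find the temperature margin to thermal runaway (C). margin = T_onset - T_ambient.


Safety margin = 138.96 C - 41.41 C = 97.55 C

97.55 C


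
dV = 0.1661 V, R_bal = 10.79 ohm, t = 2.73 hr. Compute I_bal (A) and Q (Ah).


I_bal = dV / R = 0.1661 / 10.79 = 0.015394 A
Q = I_bal * t = 0.015394 * 2.73 = 0.04203 Ah

I=0.015394 A, Q=0.04203 Ah


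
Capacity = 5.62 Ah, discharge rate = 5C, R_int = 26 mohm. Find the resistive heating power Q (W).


Convert: R = 26 mohm = 0.026 ohm
Step 1: I = C_rate * capacity = 5 * 5.62 = 28.1 A
Step 2: Q = I^2 * R = 28.1^2 * 0.026 = 789.61 * 0.026 = 20.53 W

20.53 W


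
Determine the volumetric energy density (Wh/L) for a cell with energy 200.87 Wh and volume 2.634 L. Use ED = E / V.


ED = E / V = 200.87 / 2.634 = 76.26 Wh/L

76.26 Wh/L


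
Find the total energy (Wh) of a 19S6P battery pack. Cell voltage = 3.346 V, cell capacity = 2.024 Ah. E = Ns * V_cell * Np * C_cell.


V_pack = 19 * 3.346 = 63.574 V
C_pack = 6 * 2.024 = 12.144 Ah
E = V_pack * C_pack = 63.574 * 12.144 = 772.0 Wh

772.0 Wh


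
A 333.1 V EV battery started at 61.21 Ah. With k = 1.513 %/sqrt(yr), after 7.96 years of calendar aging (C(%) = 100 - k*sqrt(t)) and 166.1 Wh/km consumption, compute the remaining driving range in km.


Step 1: capacity retention = 100 - 1.513 * sqrt(7.96) = 100 - 1.513 * 2.8213 = 95.731%
Step 2: C_now = 61.21 * 95.731/100 = 58.597 Ah
Step 3: E_pack = V * C_now = 333.1 * 58.597 = 19519 Wh
Step 4: range = E_pack / consumption = 19519 / 166.1 = 117.5 km

117.5 km


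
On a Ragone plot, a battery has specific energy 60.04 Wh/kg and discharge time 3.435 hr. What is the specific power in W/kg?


Specific power = 60.04 Wh/kg / 3.435 hr = 17.48 W/kg

17.48 W/kg


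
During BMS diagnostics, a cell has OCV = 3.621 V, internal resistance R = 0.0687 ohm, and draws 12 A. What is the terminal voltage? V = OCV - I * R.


V = OCV - I*R = 3.621 - 12 * 0.0687 = 2.797 V

2.797 V


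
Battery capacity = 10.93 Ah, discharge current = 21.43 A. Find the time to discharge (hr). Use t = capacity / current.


Runtime = 10.93 Ah / 21.43 A = 0.5100 hr

0.5100 hr


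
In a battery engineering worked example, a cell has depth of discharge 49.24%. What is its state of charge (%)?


SOC = 100 - DOD = 100 - 49.24 = 50.76%

50.76%


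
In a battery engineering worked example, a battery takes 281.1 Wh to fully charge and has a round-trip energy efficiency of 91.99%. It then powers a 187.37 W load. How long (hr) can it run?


Step 1: E_discharge = eta/100 * E_charge = 91.99/100 * 281.1 = 258.58 Wh
Step 2: t = E_discharge / P = 258.58 / 187.37 = 1.380 hr

1.380 hr


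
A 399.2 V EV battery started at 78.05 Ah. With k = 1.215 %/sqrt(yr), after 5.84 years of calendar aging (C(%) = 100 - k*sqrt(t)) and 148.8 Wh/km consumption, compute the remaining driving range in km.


Step 1: capacity retention = 100 - 1.215 * sqrt(5.84) = 100 - 1.215 * 2.4166 = 97.064%
Step 2: C_now = 78.05 * 97.064/100 = 75.758 Ah
Step 3: E_pack = V * C_now = 399.2 * 75.758 = 30243 Wh
Step 4: range = E_pack / consumption = 30243 / 148.8 = 203.2 km

203.2 km


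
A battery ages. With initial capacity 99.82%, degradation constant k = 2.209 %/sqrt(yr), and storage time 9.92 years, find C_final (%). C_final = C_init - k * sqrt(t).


Step 1: sqrt(9.92 yr) = 3.1496
Step 2: drop = 2.209 * 3.1496 = 6.9575
Step 3: C_final = 99.82 - 6.9575 = 92.86%

92.86%


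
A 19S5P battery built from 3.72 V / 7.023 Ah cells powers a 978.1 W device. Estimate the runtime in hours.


Step 1: E_pack = Ns * V_cell * Np * C_cell = 19 * 3.72 * 5 * 7.023 = 2481.9 Wh
Step 2: t = E_pack / P = 2481.9 / 978.1 = 2.537 hr

2.537 hr


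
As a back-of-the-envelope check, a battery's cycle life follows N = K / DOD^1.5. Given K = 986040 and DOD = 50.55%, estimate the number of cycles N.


Step 1: DOD^1.5 = 50.55^1.5 = 359.4
Step 2: N = 986040 / 359.4 = 2744 cycles

2744 cycles


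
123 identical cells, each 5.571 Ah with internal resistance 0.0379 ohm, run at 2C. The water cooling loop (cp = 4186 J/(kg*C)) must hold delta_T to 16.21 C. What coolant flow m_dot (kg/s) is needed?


Step 1: I = 2 * 5.571 = 11.142 A
Step 2: Q_cell = I^2 * R = 11.142^2 * 0.0379 = 4.7051 W
Step 3: Q_total = 123 * 4.7051 = 578.73 W
Step 4: m_dot = Q_total / (cp * dT) = 578.73 / (4186 * 16.21) = 0.008529 kg/s

0.008529 kg/s


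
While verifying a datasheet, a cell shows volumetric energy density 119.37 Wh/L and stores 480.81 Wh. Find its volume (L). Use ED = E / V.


V = E / ED = 480.81 / 119.37 = 4.028 L

4.028 L


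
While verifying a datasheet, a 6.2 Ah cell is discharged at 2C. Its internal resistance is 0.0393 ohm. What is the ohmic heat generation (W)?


Step 1: I = C_rate * capacity = 2 * 6.2 = 12.4 A
Step 2: Q = I^2 * R = 12.4^2 * 0.0393 = 153.76 * 0.0393 = 6.043 W

6.043 W


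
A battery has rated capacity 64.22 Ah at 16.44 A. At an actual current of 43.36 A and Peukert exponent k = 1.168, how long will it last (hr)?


t_rated = C / I_rated = 64.22 / 16.44 = 3.9063 hr
(I_rated/I)^k = (0.37915)^1.168 = 0.32214
t = t_rated * (I_rated/I)^k = 3.9063 * 0.32214 = 1.258 hr

1.258 hr


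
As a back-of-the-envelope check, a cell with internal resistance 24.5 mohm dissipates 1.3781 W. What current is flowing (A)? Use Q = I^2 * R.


Convert: R = 24.5 mohm = 0.0245 ohm
I = sqrt(Q / R) = sqrt(1.3781 / 0.0245) = sqrt(56.249) = 7.500 A

7.500 A


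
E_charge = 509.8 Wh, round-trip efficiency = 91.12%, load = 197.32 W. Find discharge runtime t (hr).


Step 1: E_discharge = eta/100 * E_charge = 91.12/100 * 509.8 = 464.53 Wh
Step 2: t = E_discharge / P = 464.53 / 197.32 = 2.354 hr

2.354 hr


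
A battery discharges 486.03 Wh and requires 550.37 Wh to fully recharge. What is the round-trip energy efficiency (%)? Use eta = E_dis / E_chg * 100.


eta_e = E_dis / E_chg * 100 = 486.03 / 550.37 * 100 = 88.31%

88.31%


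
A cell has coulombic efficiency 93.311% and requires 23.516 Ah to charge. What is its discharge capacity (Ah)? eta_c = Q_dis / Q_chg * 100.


Q_dis = eta/100 * Q_chg = 93.311/100 * 23.516 = 21.94 Ah

21.94 Ah


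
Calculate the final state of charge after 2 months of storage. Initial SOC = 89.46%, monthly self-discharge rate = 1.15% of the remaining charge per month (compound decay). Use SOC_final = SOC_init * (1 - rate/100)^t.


Monthly retention factor = 1 - 1.15/100 = 0.9885
Over 2 months: factor^2 = 0.97713
SOC_final = 89.46 * 0.97713 = 87.41%

87.41%


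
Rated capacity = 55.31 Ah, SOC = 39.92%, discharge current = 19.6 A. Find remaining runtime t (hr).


Step 1: remaining = SOC/100 * C_total = 39.92/100 * 55.31 = 22.08 Ah
Step 2: t = remaining / I = 22.08 / 19.6 = 1.127 hr

1.127 hr


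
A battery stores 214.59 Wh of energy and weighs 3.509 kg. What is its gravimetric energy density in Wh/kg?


Specific energy = 214.59 Wh / 3.509 kg = 61.15 Wh/kg

61.15 Wh/kg


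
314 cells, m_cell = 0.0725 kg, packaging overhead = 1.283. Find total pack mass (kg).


m_pack = n * m_cell * overhead = 314 * 0.0725 * 1.283 = 29.21 kg

29.21 kg


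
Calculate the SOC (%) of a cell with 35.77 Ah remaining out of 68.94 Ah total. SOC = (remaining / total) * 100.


SOC% = 35.77 / 68.94 * 100 = 51.89%

51.89%


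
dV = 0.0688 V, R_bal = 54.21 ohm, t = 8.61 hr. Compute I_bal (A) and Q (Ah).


First, Ohm's law: I_bal = 0.0688 V / 54.21 ohm = 0.0012691 A
Then Q = I * t = 0.0012691 A * 8.61 hr = 0.01093 Ah

I=0.0012691 A, Q=0.01093 Ah


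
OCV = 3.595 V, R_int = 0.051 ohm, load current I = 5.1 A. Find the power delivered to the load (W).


Step 1: V_terminal = OCV - I*R = 3.595 - 5.1 * 0.051 = 3.3349 V
Step 2: P_out = V_terminal * I = 3.3349 * 5.1 = 17.01 W

17.01 W


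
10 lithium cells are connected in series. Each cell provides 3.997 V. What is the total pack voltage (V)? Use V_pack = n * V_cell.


V_pack = n * V_cell = 10 * 3.997 = 39.97 V

39.97 V


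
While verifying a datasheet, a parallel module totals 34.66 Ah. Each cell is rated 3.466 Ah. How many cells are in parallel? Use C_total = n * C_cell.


n = C_total / C_cell = 34.66 / 3.466 = 10

10


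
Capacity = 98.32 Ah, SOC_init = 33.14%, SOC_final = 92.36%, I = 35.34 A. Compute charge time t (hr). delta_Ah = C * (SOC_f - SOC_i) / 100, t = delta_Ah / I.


Step 1: dSOC = 92.36% - 33.14% = 59.22%
Step 2: delta_Ah = 98.32 * 59.22 / 100 = 58.225 Ah
Step 3: t = 58.225 / 35.34 = 1.648 hr

1.648 hr


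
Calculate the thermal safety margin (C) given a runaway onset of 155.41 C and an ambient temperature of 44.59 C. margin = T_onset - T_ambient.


Safety margin = 155.41 C - 44.59 C = 110.82 C

110.82 C


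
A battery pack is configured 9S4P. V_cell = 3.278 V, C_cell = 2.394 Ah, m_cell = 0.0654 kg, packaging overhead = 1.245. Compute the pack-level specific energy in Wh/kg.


Step 1: V_pack = 9 * 3.278 = 29.502 V
Step 2: C_pack = 4 * 2.394 = 9.576 Ah
Step 3: E_pack = V_pack * C_pack = 29.502 * 9.576 = 282.51 Wh
Step 4: m_pack = 9 * 4 * 0.0654 * 1.245 = 2.9312 kg
Step 5: ED = E_pack / m_pack = 282.51 / 2.9312 = 96.38 Wh/kg

96.38 Wh/kg


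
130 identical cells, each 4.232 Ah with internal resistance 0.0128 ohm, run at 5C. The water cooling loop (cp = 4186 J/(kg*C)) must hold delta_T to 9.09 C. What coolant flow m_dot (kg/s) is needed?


Step 1: I = 5 * 4.232 = 21.16 A
Step 2: Q_cell = I^2 * R = 21.16^2 * 0.0128 = 5.7311 W
Step 3: Q_total = 130 * 5.7311 = 745.04 W
Step 4: m_dot = Q_total / (cp * dT) = 745.04 / (4186 * 9.09) = 0.01958 kg/s

0.01958 kg/s


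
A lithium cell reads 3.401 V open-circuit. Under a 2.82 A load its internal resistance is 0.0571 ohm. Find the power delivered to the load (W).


Step 1: V_terminal = OCV - I*R = 3.401 - 2.82 * 0.0571 = 3.24 V
Step 2: P_out = V_terminal * I = 3.24 * 2.82 = 9.137 W

9.137 W


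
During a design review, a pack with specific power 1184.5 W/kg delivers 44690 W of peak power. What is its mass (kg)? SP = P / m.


m = P / SP = 44690 / 1184.5 = 37.73 kg

37.73 kg


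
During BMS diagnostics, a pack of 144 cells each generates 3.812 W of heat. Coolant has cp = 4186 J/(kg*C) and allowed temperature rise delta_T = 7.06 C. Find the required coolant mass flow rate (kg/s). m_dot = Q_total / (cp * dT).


Step 1: Total heat Q = 144 * 3.812 W = 548.93 W
Step 2: denom = cp * dT = 4186 * 7.06 = 29553
Step 3: m_dot = 548.93 / 29553 = 0.01857 kg/s

0.01857 kg/s


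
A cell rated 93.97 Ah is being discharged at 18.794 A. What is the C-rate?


C_rate = I / capacity = 18.794 / 93.97 = 0.2C

0.2C


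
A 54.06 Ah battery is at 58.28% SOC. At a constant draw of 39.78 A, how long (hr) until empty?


Step 1: remaining = SOC/100 * C_total = 58.28/100 * 54.06 = 31.506 Ah
Step 2: t = remaining / I = 31.506 / 39.78 = 0.7920 hr

0.7920 hr


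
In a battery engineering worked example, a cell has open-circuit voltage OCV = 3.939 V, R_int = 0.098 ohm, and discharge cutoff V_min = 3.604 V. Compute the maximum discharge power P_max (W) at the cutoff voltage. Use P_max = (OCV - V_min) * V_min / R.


dV = OCV - V_min = 0.335 V (so I_max = dV / R)
P_max = dV * V_min / R = 0.335 * 3.604 / 0.098 = 12.32 W

12.32 W


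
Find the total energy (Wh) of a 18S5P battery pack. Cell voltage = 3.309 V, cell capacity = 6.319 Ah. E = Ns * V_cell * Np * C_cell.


E = Ns * Vcell * Np * Ccell = 18 * 3.309 * 5 * 6.319 = 1882 Wh

1882 Wh


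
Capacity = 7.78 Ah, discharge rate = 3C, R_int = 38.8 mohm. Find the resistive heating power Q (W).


Convert: R = 38.8 mohm = 0.0388 ohm
Step 1: I = C_rate * capacity = 3 * 7.78 = 23.34 A
Step 2: Q = I^2 * R = 23.34^2 * 0.0388 = 544.76 * 0.0388 = 21.14 W

21.14 W


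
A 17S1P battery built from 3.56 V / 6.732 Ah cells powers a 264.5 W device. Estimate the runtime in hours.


Step 1: E_pack = Ns * V_cell * Np * C_cell = 17 * 3.56 * 1 * 6.732 = 407.42 Wh
Step 2: t = E_pack / P = 407.42 / 264.5 = 1.540 hr

1.540 hr


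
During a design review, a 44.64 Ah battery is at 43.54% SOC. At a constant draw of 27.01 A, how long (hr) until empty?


Step 1: remaining = SOC/100 * C_total = 43.54/100 * 44.64 = 19.436 Ah
Step 2: t = remaining / I = 19.436 / 27.01 = 0.7196 hr

0.7196 hr


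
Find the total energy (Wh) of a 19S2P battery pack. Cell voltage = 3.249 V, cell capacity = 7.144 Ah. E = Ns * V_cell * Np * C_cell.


E = Ns * Vcell * Np * Ccell = 19 * 3.249 * 2 * 7.144 = 882.0 Wh

882.0 Wh


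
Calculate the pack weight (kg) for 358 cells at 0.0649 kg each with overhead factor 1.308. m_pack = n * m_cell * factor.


Cell mass sum = 358 * 0.0649 = 23.234 kg
With overhead 1.308: m_pack = 23.234 * 1.308 = 30.39 kg

30.39 kg


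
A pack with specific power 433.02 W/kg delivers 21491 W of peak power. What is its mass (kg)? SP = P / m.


m = P / SP = 21491 / 433.02 = 49.63 kg

49.63 kg


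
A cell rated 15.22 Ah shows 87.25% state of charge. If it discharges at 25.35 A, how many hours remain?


Step 1: remaining = SOC/100 * C_total = 87.25/100 * 15.22 = 13.279 Ah
Step 2: t = remaining / I = 13.279 / 25.35 = 0.5238 hr

0.5238 hr


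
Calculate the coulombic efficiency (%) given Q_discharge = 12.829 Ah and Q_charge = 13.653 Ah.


Coulombic efficiency = 12.829/13.653 * 100% = 93.96%

93.96%


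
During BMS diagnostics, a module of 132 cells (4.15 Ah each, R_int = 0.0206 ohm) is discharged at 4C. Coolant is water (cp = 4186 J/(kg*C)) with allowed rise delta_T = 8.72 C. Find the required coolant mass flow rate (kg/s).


Step 1: I = 4 * 4.15 = 16.6 A
Step 2: Q_cell = I^2 * R = 16.6^2 * 0.0206 = 5.6765 W
Step 3: Q_total = 132 * 5.6765 = 749.3 W
Step 4: m_dot = Q_total / (cp * dT) = 749.3 / (4186 * 8.72) = 0.02053 kg/s

0.02053 kg/s


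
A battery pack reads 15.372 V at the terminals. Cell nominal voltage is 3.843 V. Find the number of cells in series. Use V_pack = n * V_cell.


n = V_pack / V_cell = 15.372 / 3.843 = 4

4


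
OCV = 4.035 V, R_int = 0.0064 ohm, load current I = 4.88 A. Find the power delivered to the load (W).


Step 1: V_terminal = OCV - I*R = 4.035 - 4.88 * 0.0064 = 4.0038 V
Step 2: P_out = V_terminal * I = 4.0038 * 4.88 = 19.54 W

19.54 W


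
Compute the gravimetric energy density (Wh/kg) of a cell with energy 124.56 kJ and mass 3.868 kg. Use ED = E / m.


Convert: E = 124.56 kJ = 34.6 Wh
ED = E / m = 34.6 / 3.868 = 8.945 Wh/kg

8.945 Wh/kg


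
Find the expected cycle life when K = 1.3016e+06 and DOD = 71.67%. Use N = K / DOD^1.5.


Step 1: DOD^1.5 = 71.67^1.5 = 606.74
Step 2: N = 1.3016e+06 / 606.74 = 2145 cycles

2145 cycles


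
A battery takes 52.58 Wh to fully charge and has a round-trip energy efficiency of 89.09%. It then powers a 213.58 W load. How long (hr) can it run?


Step 1: E_discharge = eta/100 * E_charge = 89.09/100 * 52.58 = 46.844 Wh
Step 2: t = E_discharge / P = 46.844 / 213.58 = 0.2193 hr

0.2193 hr


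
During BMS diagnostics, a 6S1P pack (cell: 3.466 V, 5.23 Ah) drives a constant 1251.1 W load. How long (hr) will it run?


Step 1: E_pack = Ns * V_cell * Np * C_cell = 6 * 3.466 * 1 * 5.23 = 108.76 Wh
Step 2: t = E_pack / P = 108.76 / 1251.1 = 0.08693 hr

0.08693 hr


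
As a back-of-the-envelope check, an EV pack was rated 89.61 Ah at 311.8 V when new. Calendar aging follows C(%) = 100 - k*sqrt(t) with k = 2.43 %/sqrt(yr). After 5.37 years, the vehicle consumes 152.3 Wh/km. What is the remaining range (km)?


Step 1: capacity retention = 100 - 2.43 * sqrt(5.37) = 100 - 2.43 * 2.3173 = 94.369%
Step 2: C_now = 89.61 * 94.369/100 = 84.564 Ah
Step 3: E_pack = V * C_now = 311.8 * 84.564 = 26367 Wh
Step 4: range = E_pack / consumption = 26367 / 152.3 = 173.1 km

173.1 km


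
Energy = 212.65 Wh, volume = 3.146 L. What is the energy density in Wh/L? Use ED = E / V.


ED = E / V = 212.65 / 3.146 = 67.59 Wh/L

67.59 Wh/L


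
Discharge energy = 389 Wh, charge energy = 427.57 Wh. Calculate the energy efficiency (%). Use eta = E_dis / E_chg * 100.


Round-trip efficiency = 389/427.57 * 100% = 90.98%

90.98%


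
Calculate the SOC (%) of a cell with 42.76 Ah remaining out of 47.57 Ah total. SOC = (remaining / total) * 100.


SOC% = 42.76 / 47.57 * 100 = 89.89%

89.89%


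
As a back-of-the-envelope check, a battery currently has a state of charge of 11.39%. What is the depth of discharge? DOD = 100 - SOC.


DOD = 100 - SOC = 100 - 11.39 = 88.61%

88.61%


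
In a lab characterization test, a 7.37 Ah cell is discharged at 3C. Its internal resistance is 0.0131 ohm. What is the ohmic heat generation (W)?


Step 1: I = C_rate * capacity = 3 * 7.37 = 22.11 A
Step 2: Q = I^2 * R = 22.11^2 * 0.0131 = 488.85 * 0.0131 = 6.404 W

6.404 W


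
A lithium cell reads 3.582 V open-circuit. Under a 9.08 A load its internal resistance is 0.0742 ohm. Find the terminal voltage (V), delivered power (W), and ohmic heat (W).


Step 1: V_terminal = OCV - I*R = 3.582 - 9.08 * 0.0742 = 2.9083 V
Step 2: P_out = V_terminal * I = 2.9083 * 9.08 = 26.41 W
Step 3: Q = I^2 * R = 9.08^2 * 0.0742 = 6.118 W

V=2.9083 V, P=26.41 W, Q=6.118 W


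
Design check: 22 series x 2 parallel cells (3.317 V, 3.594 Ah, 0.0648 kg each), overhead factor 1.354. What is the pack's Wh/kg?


Step 1: V_pack = 22 * 3.317 = 72.974 V
Step 2: C_pack = 2 * 3.594 = 7.188 Ah
Step 3: E_pack = V_pack * C_pack = 72.974 * 7.188 = 524.54 Wh
Step 4: m_pack = 22 * 2 * 0.0648 * 1.354 = 3.8605 kg
Step 5: ED = E_pack / m_pack = 524.54 / 3.8605 = 135.9 Wh/kg

135.9 Wh/kg


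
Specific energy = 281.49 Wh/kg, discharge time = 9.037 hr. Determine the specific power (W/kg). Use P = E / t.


P_specific = E / t = 281.49 / 9.037 = 31.15 W/kg

31.15 W/kg


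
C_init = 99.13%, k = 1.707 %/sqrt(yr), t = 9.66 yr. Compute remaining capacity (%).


Step 1: sqrt(9.66 yr) = 3.1081
Step 2: drop = 1.707 * 3.1081 = 5.3055
Step 3: C_final = 99.13 - 5.3055 = 93.82%

93.82%


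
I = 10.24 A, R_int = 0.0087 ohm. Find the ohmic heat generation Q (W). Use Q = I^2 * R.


I^2 = 104.86
Q = 104.86 * 0.0087 = 0.9123 W

0.9123 W


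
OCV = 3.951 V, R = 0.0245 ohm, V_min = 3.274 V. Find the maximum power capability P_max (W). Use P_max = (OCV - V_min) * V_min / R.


dV = OCV - V_min = 0.677 V (so I_max = dV / R)
P_max = dV * V_min / R = 0.677 * 3.274 / 0.0245 = 90.47 W

90.47 W


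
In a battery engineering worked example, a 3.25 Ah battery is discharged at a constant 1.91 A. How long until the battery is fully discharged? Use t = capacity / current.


Runtime = 3.25 Ah / 1.91 A = 1.702 hr

1.702 hr


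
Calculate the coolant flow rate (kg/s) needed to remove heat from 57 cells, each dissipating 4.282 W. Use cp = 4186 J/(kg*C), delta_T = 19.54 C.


Q_total = 57 * 4.282 = 244.07 W
m_dot = Q_total / (cp * dT) = 244.07 / (4186 * 19.54) = 0.002984 kg/s

0.002984 kg/s


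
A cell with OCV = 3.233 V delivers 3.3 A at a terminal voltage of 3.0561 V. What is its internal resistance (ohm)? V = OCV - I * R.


R = (OCV - V) / I = (3.233 - 3.0561) / 3.3 = 0.05361 ohm

0.05361 ohm


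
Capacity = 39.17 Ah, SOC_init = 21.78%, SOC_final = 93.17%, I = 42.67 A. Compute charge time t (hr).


delta_Ah = 39.17 * (93.17 - 21.78) / 100 = 27.963 Ah
t = delta_Ah / I = 27.963 / 42.67 = 0.6553 hr

0.6553 hr


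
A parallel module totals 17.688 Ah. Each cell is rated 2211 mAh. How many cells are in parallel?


Convert: C_cell = 2211 mAh = 2.211 Ah
n = C_total / C_cell = 17.688 / 2.211 = 8

8


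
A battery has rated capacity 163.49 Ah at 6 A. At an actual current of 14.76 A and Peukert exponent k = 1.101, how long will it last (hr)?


t_rated = C / I_rated = 163.49 / 6 = 27.248 hr
(I_rated/I)^k = (0.4065)^1.101 = 0.37117
t = t_rated * (I_rated/I)^k = 27.248 * 0.37117 = 10.11 hr

10.11 hr


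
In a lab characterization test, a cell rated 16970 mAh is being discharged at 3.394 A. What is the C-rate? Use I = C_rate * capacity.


Convert: capacity = 16970 mAh = 16.97 Ah
Rearranging: C_rate = 3.394 / 16.97 = 0.2C

0.2C


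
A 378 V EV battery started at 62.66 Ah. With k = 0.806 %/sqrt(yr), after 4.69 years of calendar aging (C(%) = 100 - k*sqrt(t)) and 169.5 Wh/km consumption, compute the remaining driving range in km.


Step 1: capacity retention = 100 - 0.806 * sqrt(4.69) = 100 - 0.806 * 2.1656 = 98.255%
Step 2: C_now = 62.66 * 98.255/100 = 61.567 Ah
Step 3: E_pack = V * C_now = 378 * 61.567 = 23272 Wh
Step 4: range = E_pack / consumption = 23272 / 169.5 = 137.3 km

137.3 km


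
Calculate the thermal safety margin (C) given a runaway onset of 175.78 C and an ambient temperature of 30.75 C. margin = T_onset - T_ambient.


Safety margin = 175.78 C - 30.75 C = 145.03 C

145.03 C


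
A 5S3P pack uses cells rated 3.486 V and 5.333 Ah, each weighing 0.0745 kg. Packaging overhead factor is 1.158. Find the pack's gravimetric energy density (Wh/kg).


Step 1: V_pack = 5 * 3.486 = 17.43 V
Step 2: C_pack = 3 * 5.333 = 15.999 Ah
Step 3: E_pack = V_pack * C_pack = 17.43 * 15.999 = 278.86 Wh
Step 4: m_pack = 5 * 3 * 0.0745 * 1.158 = 1.2941 kg
Step 5: ED = E_pack / m_pack = 278.86 / 1.2941 = 215.5 Wh/kg

215.5 Wh/kg


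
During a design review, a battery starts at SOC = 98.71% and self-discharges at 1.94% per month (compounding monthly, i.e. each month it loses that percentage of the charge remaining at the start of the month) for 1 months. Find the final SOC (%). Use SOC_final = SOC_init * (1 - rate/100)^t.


decay = (1 - 1.94/100)^1 = 0.9806
SOC_final = 98.71 * 0.9806 = 96.80%

96.80%


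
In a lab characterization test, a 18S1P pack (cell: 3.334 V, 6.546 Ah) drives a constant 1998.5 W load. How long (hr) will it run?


Step 1: E_pack = Ns * V_cell * Np * C_cell = 18 * 3.334 * 1 * 6.546 = 392.84 Wh
Step 2: t = E_pack / P = 392.84 / 1998.5 = 0.1966 hr

0.1966 hr


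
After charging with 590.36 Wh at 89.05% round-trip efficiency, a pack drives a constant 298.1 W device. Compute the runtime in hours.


Step 1: E_discharge = eta/100 * E_charge = 89.05/100 * 590.36 = 525.72 Wh
Step 2: t = E_discharge / P = 525.72 / 298.1 = 1.764 hr

1.764 hr


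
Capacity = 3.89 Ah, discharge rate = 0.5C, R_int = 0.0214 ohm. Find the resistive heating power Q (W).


Step 1: I = C_rate * capacity = 0.5 * 3.89 = 1.945 A
Step 2: Q = I^2 * R = 1.945^2 * 0.0214 = 3.783 * 0.0214 = 0.08096 W

0.08096 W


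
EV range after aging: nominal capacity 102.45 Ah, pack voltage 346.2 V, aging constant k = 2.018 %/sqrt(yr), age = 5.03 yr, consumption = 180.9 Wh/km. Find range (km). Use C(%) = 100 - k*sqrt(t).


Step 1: capacity retention = 100 - 2.018 * sqrt(5.03) = 100 - 2.018 * 2.2428 = 95.474%
Step 2: C_now = 102.45 * 95.474/100 = 97.813 Ah
Step 3: E_pack = V * C_now = 346.2 * 97.813 = 33863 Wh
Step 4: range = E_pack / consumption = 33863 / 180.9 = 187.2 km

187.2 km


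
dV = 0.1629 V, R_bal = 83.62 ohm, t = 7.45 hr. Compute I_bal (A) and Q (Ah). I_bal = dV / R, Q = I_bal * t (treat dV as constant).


First, Ohm's law: I_bal = 0.1629 V / 83.62 ohm = 0.0019481 A
Then Q = I * t = 0.0019481 A * 7.45 hr = 0.01451 Ah

I=0.0019481 A, Q=0.01451 Ah


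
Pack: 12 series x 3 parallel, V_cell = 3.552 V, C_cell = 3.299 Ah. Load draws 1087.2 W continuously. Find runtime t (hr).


Step 1: E_pack = Ns * V_cell * Np * C_cell = 12 * 3.552 * 3 * 3.299 = 421.85 Wh
Step 2: t = E_pack / P = 421.85 / 1087.2 = 0.3880 hr

0.3880 hr


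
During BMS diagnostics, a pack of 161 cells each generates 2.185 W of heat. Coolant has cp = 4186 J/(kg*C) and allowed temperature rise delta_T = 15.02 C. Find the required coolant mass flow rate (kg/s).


Q_total = 161 * 2.185 = 351.79 W
m_dot = Q_total / (cp * dT) = 351.79 / (4186 * 15.02) = 0.005595 kg/s

0.005595 kg/s


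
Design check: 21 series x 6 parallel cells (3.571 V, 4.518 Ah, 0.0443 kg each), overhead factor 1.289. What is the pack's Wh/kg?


Step 1: V_pack = 21 * 3.571 = 74.991 V
Step 2: C_pack = 6 * 4.518 = 27.108 Ah
Step 3: E_pack = V_pack * C_pack = 74.991 * 27.108 = 2032.9 Wh
Step 4: m_pack = 21 * 6 * 0.0443 * 1.289 = 7.1949 kg
Step 5: ED = E_pack / m_pack = 2032.9 / 7.1949 = 282.5 Wh/kg

282.5 Wh/kg


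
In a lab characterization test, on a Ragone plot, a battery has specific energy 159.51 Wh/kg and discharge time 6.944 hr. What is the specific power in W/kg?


Specific power = 159.51 Wh/kg / 6.944 hr = 22.97 W/kg

22.97 W/kg


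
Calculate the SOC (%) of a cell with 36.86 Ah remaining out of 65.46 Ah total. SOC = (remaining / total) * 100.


SOC = (remaining / total) * 100 = (36.86 / 65.46) * 100 = 56.31%

56.31%


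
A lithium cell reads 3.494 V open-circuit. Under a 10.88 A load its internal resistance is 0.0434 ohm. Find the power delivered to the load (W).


Step 1: V_terminal = OCV - I*R = 3.494 - 10.88 * 0.0434 = 3.0218 V
Step 2: P_out = V_terminal * I = 3.0218 * 10.88 = 32.88 W

32.88 W


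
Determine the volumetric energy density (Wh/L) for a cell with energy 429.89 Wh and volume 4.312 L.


ED = E / V = 429.89 / 4.312 = 99.70 Wh/L

99.70 Wh/L


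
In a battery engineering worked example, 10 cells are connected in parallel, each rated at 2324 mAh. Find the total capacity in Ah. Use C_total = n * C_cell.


Convert: C_cell = 2324 mAh = 2.324 Ah
C_total = 10 * 2.324 = 23.24 Ah

23.24 Ah


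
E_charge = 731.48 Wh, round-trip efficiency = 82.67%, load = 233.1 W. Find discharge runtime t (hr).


Step 1: E_discharge = eta/100 * E_charge = 82.67/100 * 731.48 = 604.71 Wh
Step 2: t = E_discharge / P = 604.71 / 233.1 = 2.594 hr

2.594 hr


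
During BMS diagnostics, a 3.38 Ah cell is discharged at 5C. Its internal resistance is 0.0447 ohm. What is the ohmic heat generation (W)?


Step 1: I = C_rate * capacity = 5 * 3.38 = 16.9 A
Step 2: Q = I^2 * R = 16.9^2 * 0.0447 = 285.61 * 0.0447 = 12.77 W

12.77 W


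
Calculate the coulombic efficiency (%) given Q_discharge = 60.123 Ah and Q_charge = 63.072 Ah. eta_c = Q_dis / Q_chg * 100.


Coulombic efficiency = 60.123/63.072 * 100% = 95.32%

95.32%


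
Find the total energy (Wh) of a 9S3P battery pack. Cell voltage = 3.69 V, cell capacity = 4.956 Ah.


V_pack = 9 * 3.69 = 33.21 V
C_pack = 3 * 4.956 = 14.868 Ah
E = V_pack * C_pack = 33.21 * 14.868 = 493.8 Wh

493.8 Wh


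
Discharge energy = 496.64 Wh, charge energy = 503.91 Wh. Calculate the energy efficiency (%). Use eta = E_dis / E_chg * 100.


eta_e = E_dis / E_chg * 100 = 496.64 / 503.91 * 100 = 98.56%

98.56%


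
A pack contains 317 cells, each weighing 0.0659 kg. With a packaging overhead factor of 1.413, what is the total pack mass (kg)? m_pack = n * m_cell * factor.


Cell mass sum = 317 * 0.0659 = 20.89 kg
With overhead 1.413: m_pack = 20.89 * 1.413 = 29.52 kg

29.52 kg
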